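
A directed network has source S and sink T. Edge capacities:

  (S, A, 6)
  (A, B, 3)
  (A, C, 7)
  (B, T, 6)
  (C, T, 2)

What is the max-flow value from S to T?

5

Augment S→A→B→T: bottleneck 3, flow now 3.
Augment S→A→C→T: bottleneck 2, flow now 5.
No augmenting path remains; maximum flow = 5.
In the residual graph, reachable from S: {S, A, C}.
Min-cut edges: A→B (3), C→T (2); capacity 3 + 2 = 5.
This cut is saturated, so no flow can exceed 5.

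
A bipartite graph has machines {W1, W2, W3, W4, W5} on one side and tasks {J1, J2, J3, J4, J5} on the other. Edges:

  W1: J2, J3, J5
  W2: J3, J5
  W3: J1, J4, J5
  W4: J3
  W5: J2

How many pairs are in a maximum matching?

Unit-capacity flow: source→left, listed edges, right→sink; max matching = max flow.
Augmenting path W1→J2 (+1); matched 1.
Augmenting path W2→J3 (+1); matched 2.
Augmenting path W3→J1 (+1); matched 3.
Augmenting path W4→J3→W2→J5 (+1); matched 4.
No augmenting path remains; maximum matching = 4.
König certificate: {W3, J2, J3, J5} is a vertex cover of size 4 (every listed pair touches it), so no matching can be larger.

4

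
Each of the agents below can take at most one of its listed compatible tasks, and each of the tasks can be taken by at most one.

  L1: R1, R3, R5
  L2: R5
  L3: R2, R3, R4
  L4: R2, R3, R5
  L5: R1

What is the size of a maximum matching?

5

Unit-capacity flow: source→left, listed edges, right→sink; max matching = max flow.
Augmenting path L1→R1 (+1); matched 1.
Augmenting path L2→R5 (+1); matched 2.
Augmenting path L3→R2 (+1); matched 3.
Augmenting path L4→R3 (+1); matched 4.
Augmenting path L5→R1→L1→R3→L4→R2→L3→R4 (+1); matched 5.
No augmenting path remains; maximum matching = 5.
König certificate: {L1, L2, L3, L4, L5} is a vertex cover of size 5 (every listed pair touches it), so no matching can be larger.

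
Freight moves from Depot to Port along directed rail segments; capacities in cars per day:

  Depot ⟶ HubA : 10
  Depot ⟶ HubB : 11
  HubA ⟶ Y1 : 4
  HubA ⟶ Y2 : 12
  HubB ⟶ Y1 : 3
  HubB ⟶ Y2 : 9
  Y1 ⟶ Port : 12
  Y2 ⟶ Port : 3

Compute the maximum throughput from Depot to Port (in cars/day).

10

Augment Depot→HubA→Y1→Port: bottleneck 4, flow now 4.
Augment Depot→HubA→Y2→Port: bottleneck 3, flow now 7.
Augment Depot→HubB→Y1→Port: bottleneck 3, flow now 10.
No augmenting path remains; maximum flow = 10.
In the residual graph, reachable from Depot: {Depot, HubA, HubB, Y2}.
Min-cut edges: HubA→Y1 (4), HubB→Y1 (3), Y2→Port (3); capacity 4 + 3 + 3 = 10.
This cut is saturated, so no flow can exceed 10.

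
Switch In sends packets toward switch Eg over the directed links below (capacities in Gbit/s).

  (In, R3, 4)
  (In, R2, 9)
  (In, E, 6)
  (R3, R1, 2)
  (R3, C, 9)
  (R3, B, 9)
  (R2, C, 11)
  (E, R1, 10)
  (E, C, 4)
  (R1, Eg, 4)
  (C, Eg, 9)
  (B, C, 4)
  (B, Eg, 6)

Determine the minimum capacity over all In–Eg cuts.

Augment In→R3→R1→Eg: bottleneck 2, flow now 2.
Augment In→R3→C→Eg: bottleneck 2, flow now 4.
Augment In→R2→C→Eg: bottleneck 7, flow now 11.
Augment In→E→R1→Eg: bottleneck 2, flow now 13.
Augment In→R2→C→R3→B→Eg: bottleneck 2, flow now 15. (uses reverse residual edge)
Augment In→E→R1→R3→B→Eg: bottleneck 2, flow now 17. (uses reverse residual edge)
No augmenting path remains; maximum flow = 17.
By max-flow min-cut, the minimum cut capacity equals the max flow.
In the residual graph, reachable from In: {In, R2, E, R1, C}.
Min-cut edges: In→R3 (4), R1→Eg (4), C→Eg (9); capacity 4 + 4 + 9 = 17.

17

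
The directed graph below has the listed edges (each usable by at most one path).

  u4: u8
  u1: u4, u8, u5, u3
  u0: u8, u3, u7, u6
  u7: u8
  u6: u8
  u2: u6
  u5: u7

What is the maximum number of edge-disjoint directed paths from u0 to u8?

3

Assign every edge capacity 1; by Menger, the answer equals the max flow.
Path u0→u8 (+1); total 1.
Path u0→u6→u8 (+1); total 2.
Path u0→u7→u8 (+1); total 3.
No residual u0→u8 path; max flow = 3.
Certifying cut of size 3: {u0→u6, u0→u7, u0→u8}.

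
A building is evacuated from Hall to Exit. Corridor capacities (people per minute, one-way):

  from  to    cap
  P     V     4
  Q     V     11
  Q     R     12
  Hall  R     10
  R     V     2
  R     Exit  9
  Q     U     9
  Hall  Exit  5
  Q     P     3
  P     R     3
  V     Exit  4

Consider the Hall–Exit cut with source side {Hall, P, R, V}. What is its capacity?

Edges leaving {Hall, P, R, V}: Hall→Exit (5), R→Exit (9), V→Exit (4).
Cut capacity = 5 + 9 + 4 = 18.

18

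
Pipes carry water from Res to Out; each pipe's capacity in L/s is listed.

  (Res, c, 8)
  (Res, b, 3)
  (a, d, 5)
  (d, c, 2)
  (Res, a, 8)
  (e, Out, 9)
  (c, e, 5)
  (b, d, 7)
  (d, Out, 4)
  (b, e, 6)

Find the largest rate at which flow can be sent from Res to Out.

12

Augment Res→a→d→Out: bottleneck 4, flow now 4.
Augment Res→b→e→Out: bottleneck 3, flow now 7.
Augment Res→c→e→Out: bottleneck 5, flow now 12.
No augmenting path remains; maximum flow = 12.
In the residual graph, reachable from Res: {Res, a, c, d}.
Min-cut edges: Res→b (3), c→e (5), d→Out (4); capacity 3 + 5 + 4 = 12.
This cut is saturated, so no flow can exceed 12.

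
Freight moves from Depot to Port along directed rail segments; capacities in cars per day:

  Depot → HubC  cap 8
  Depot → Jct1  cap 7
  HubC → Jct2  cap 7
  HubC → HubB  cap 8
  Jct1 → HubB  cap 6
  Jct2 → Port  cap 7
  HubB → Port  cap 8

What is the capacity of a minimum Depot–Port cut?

Augment Depot→HubC→Jct2→Port: bottleneck 7, flow now 7.
Augment Depot→HubC→HubB→Port: bottleneck 1, flow now 8.
Augment Depot→Jct1→HubB→Port: bottleneck 6, flow now 14.
No augmenting path remains; maximum flow = 14.
By max-flow min-cut, the minimum cut capacity equals the max flow.
In the residual graph, reachable from Depot: {Depot, Jct1}.
Min-cut edges: Depot→HubC (8), Jct1→HubB (6); capacity 8 + 6 = 14.

14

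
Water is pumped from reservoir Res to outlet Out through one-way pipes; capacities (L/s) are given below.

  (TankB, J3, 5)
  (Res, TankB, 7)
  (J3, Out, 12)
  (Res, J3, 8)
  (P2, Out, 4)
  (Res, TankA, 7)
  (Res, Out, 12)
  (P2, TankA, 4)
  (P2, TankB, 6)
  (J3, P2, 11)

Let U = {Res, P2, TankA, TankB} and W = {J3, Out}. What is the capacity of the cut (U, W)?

29

Edges leaving {Res, P2, TankA, TankB}: Res→J3 (8), Res→Out (12), P2→Out (4), TankB→J3 (5).
Cut capacity = 8 + 12 + 4 + 5 = 29.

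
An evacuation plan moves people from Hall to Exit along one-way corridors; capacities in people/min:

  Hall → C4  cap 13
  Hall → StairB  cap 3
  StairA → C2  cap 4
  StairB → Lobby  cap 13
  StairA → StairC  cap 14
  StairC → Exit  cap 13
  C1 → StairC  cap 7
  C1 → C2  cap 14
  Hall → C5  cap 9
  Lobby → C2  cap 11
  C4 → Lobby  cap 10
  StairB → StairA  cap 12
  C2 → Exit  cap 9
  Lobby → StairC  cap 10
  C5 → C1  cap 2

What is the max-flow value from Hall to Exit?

15

Augment Hall→C4→Lobby→C2→Exit: bottleneck 9, flow now 9.
Augment Hall→C4→Lobby→StairC→Exit: bottleneck 1, flow now 10.
Augment Hall→C5→C1→StairC→Exit: bottleneck 2, flow now 12.
Augment Hall→StairB→Lobby→StairC→Exit: bottleneck 3, flow now 15.
No augmenting path remains; maximum flow = 15.
In the residual graph, reachable from Hall: {Hall, C4, C5}.
Min-cut edges: Hall→StairB (3), C4→Lobby (10), C5→C1 (2); capacity 3 + 10 + 2 = 15.
This cut is saturated, so no flow can exceed 15.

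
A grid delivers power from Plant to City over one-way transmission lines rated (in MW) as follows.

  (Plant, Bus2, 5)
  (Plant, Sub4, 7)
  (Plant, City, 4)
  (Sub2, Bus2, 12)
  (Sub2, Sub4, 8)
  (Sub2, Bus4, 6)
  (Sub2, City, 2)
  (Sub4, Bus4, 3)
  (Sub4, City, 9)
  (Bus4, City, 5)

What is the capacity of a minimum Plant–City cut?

11

Augment Plant→City: bottleneck 4, flow now 4.
Augment Plant→Sub4→City: bottleneck 7, flow now 11.
No augmenting path remains; maximum flow = 11.
By max-flow min-cut, the minimum cut capacity equals the max flow.
In the residual graph, reachable from Plant: {Plant, Bus2}.
Min-cut edges: Plant→Sub4 (7), Plant→City (4); capacity 7 + 4 = 11.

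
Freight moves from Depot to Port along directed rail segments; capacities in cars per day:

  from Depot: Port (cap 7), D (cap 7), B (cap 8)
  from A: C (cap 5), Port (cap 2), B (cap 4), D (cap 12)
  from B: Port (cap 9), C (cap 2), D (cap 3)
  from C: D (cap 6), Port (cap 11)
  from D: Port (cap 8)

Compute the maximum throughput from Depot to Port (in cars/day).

Augment Depot→Port: bottleneck 7, flow now 7.
Augment Depot→B→Port: bottleneck 8, flow now 15.
Augment Depot→D→Port: bottleneck 7, flow now 22.
No augmenting path remains; maximum flow = 22.
In the residual graph, reachable from Depot: {Depot}.
Min-cut edges: Depot→B (8), Depot→D (7), Depot→Port (7); capacity 8 + 7 + 7 = 22.
This cut is saturated, so no flow can exceed 22.

22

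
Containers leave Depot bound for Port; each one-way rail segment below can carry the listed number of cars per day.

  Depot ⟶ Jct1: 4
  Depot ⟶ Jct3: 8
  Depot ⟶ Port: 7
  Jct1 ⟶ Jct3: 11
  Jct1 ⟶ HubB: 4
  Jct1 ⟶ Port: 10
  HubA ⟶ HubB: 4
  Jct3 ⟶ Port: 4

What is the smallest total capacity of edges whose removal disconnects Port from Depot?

Augment Depot→Port: bottleneck 7, flow now 7.
Augment Depot→Jct1→Port: bottleneck 4, flow now 11.
Augment Depot→Jct3→Port: bottleneck 4, flow now 15.
No augmenting path remains; maximum flow = 15.
By max-flow min-cut, the minimum cut capacity equals the max flow.
In the residual graph, reachable from Depot: {Depot, Jct3}.
Min-cut edges: Depot→Jct1 (4), Depot→Port (7), Jct3→Port (4); capacity 4 + 7 + 4 = 15.

15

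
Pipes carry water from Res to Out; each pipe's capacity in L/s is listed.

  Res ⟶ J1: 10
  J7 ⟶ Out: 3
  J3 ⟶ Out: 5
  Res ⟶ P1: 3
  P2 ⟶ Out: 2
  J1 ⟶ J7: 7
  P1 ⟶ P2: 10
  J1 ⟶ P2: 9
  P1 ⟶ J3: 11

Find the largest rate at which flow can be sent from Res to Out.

8

Augment Res→J1→J7→Out: bottleneck 3, flow now 3.
Augment Res→J1→P2→Out: bottleneck 2, flow now 5.
Augment Res→P1→J3→Out: bottleneck 3, flow now 8.
No augmenting path remains; maximum flow = 8.
In the residual graph, reachable from Res: {Res, J1, J7, P2}.
Min-cut edges: Res→P1 (3), J7→Out (3), P2→Out (2); capacity 3 + 3 + 2 = 8.
This cut is saturated, so no flow can exceed 8.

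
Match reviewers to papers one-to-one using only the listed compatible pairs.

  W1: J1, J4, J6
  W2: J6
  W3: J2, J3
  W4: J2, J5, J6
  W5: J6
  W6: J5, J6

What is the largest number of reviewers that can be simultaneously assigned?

5

Unit-capacity flow: source→left, listed edges, right→sink; max matching = max flow.
Augmenting path W1→J1 (+1); matched 1.
Augmenting path W2→J6 (+1); matched 2.
Augmenting path W3→J2 (+1); matched 3.
Augmenting path W4→J5 (+1); matched 4.
Augmenting path W6→J5→W4→J2→W3→J3 (+1); matched 5.
No augmenting path remains; maximum matching = 5.
König certificate: {W1, W3, W4, W6, J6} is a vertex cover of size 5 (every listed pair touches it), so no matching can be larger.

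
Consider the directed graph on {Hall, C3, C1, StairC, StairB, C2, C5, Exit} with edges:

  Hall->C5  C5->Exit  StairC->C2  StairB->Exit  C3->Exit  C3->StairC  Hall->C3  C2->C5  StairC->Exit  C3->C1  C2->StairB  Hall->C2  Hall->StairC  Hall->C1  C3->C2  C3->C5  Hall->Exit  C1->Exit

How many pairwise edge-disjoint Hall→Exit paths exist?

Assign every edge capacity 1; by Menger, the answer equals the max flow.
Path Hall→Exit (+1); total 1.
Path Hall→C3→Exit (+1); total 2.
Path Hall→C1→Exit (+1); total 3.
Path Hall→StairC→Exit (+1); total 4.
Path Hall→C5→Exit (+1); total 5.
Path Hall→C2→StairB→Exit (+1); total 6.
No residual Hall→Exit path; max flow = 6.
Certifying cut of size 6: {Hall→C1, Hall→C2, Hall→C3, Hall→C5, Hall→Exit, Hall→StairC}.

6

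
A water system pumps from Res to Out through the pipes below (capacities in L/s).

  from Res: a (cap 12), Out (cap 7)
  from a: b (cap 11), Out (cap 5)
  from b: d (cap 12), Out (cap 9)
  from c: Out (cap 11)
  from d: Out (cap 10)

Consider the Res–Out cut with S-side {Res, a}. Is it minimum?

No — its capacity is 23, but the minimum cut has capacity 19.

Given cut capacity: 7 + 11 + 5 = 23.
Augment Res→Out: bottleneck 7, flow now 7.
Augment Res→a→Out: bottleneck 5, flow now 12.
Augment Res→a→b→Out: bottleneck 7, flow now 19.
No augmenting path remains; maximum flow = 19.
In the residual graph, reachable from Res: {Res}.
Min-cut edges: Res→a (12), Res→Out (7); capacity 12 + 7 = 19.
Cut capacity 23 exceeds the max flow 19, so it is not minimum.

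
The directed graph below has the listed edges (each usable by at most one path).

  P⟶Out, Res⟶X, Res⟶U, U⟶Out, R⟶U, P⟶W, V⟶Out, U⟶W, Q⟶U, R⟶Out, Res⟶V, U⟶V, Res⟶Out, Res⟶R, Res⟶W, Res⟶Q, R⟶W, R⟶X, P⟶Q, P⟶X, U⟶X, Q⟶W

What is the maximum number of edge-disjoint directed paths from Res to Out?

4

Assign every edge capacity 1; by Menger, the answer equals the max flow.
Path Res→Out (+1); total 1.
Path Res→R→Out (+1); total 2.
Path Res→U→Out (+1); total 3.
Path Res→V→Out (+1); total 4.
No residual Res→Out path; max flow = 4.
Certifying cut of size 4: {Res→Out, Res→R, U→Out, V→Out}.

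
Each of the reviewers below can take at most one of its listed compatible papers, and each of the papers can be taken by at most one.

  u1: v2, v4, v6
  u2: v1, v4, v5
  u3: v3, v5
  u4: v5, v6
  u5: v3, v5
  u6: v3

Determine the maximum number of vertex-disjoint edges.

Unit-capacity flow: source→left, listed edges, right→sink; max matching = max flow.
Augmenting path u1→v2 (+1); matched 1.
Augmenting path u2→v1 (+1); matched 2.
Augmenting path u3→v3 (+1); matched 3.
Augmenting path u4→v5 (+1); matched 4.
Augmenting path u5→v5→u4→v6 (+1); matched 5.
No augmenting path remains; maximum matching = 5.
König certificate: {u1, u2, u4, v3, v5} is a vertex cover of size 5 (every listed pair touches it), so no matching can be larger.

5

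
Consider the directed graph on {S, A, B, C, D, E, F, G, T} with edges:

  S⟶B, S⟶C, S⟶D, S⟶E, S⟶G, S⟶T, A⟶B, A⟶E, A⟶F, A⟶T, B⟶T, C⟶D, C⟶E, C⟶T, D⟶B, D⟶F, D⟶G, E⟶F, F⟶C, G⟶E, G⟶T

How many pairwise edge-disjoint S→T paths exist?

Assign every edge capacity 1; by Menger, the answer equals the max flow.
Path S→T (+1); total 1.
Path S→B→T (+1); total 2.
Path S→C→T (+1); total 3.
Path S→G→T (+1); total 4.
No residual S→T path; max flow = 4.
Certifying cut of size 4: {B→T, C→T, G→T, S→T}.

4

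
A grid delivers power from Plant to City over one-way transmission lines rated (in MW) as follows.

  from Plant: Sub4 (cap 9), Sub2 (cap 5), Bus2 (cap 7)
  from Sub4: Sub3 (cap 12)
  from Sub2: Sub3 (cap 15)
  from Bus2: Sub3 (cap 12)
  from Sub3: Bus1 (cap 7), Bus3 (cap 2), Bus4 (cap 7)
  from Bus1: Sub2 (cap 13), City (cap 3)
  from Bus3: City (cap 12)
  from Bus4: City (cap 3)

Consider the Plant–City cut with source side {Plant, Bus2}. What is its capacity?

Edges leaving {Plant, Bus2}: Plant→Sub4 (9), Plant→Sub2 (5), Bus2→Sub3 (12).
Cut capacity = 9 + 5 + 12 = 26.

26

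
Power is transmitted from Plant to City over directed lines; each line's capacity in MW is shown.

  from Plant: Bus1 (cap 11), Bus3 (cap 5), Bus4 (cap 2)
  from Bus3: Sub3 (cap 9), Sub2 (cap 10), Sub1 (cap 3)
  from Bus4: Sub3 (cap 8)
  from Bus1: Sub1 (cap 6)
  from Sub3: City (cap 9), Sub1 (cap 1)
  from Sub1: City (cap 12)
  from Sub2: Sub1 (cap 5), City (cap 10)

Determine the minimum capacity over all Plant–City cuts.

13

Augment Plant→Bus3→Sub3→City: bottleneck 5, flow now 5.
Augment Plant→Bus4→Sub3→City: bottleneck 2, flow now 7.
Augment Plant→Bus1→Sub1→City: bottleneck 6, flow now 13.
No augmenting path remains; maximum flow = 13.
By max-flow min-cut, the minimum cut capacity equals the max flow.
In the residual graph, reachable from Plant: {Plant, Bus1}.
Min-cut edges: Plant→Bus3 (5), Plant→Bus4 (2), Bus1→Sub1 (6); capacity 5 + 2 + 6 = 13.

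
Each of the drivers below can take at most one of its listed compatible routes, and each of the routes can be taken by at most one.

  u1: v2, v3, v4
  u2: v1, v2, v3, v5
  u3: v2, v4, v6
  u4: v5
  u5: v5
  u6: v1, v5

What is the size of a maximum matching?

Unit-capacity flow: source→left, listed edges, right→sink; max matching = max flow.
Augmenting path u1→v2 (+1); matched 1.
Augmenting path u2→v1 (+1); matched 2.
Augmenting path u3→v4 (+1); matched 3.
Augmenting path u4→v5 (+1); matched 4.
Augmenting path u6→v1→u2→v3 (+1); matched 5.
No augmenting path remains; maximum matching = 5.
König certificate: {u1, u2, u3, u6, v5} is a vertex cover of size 5 (every listed pair touches it), so no matching can be larger.

5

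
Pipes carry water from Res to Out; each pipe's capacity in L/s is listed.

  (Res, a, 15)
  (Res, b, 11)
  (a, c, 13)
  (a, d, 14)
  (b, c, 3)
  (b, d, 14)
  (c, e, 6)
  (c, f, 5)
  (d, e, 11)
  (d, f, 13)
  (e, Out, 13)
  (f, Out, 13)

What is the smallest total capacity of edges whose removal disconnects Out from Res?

26

Augment Res→a→c→e→Out: bottleneck 6, flow now 6.
Augment Res→a→c→f→Out: bottleneck 5, flow now 11.
Augment Res→a→d→e→Out: bottleneck 4, flow now 15.
Augment Res→b→d→e→Out: bottleneck 3, flow now 18.
Augment Res→b→d→f→Out: bottleneck 8, flow now 26.
No augmenting path remains; maximum flow = 26.
By max-flow min-cut, the minimum cut capacity equals the max flow.
In the residual graph, reachable from Res: {Res}.
Min-cut edges: Res→a (15), Res→b (11); capacity 15 + 11 = 26.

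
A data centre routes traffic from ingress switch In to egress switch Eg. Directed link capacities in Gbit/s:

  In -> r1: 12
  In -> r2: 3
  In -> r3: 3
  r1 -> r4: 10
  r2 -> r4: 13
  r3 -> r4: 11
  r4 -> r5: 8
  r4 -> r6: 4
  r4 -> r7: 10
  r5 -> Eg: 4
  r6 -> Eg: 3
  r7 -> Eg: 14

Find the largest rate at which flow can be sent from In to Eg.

16

Augment In→r1→r4→r5→Eg: bottleneck 4, flow now 4.
Augment In→r1→r4→r6→Eg: bottleneck 3, flow now 7.
Augment In→r1→r4→r7→Eg: bottleneck 3, flow now 10.
Augment In→r2→r4→r7→Eg: bottleneck 3, flow now 13.
Augment In→r3→r4→r7→Eg: bottleneck 3, flow now 16.
No augmenting path remains; maximum flow = 16.
In the residual graph, reachable from In: {In, r1}.
Min-cut edges: In→r2 (3), In→r3 (3), r1→r4 (10); capacity 3 + 3 + 10 = 16.
This cut is saturated, so no flow can exceed 16.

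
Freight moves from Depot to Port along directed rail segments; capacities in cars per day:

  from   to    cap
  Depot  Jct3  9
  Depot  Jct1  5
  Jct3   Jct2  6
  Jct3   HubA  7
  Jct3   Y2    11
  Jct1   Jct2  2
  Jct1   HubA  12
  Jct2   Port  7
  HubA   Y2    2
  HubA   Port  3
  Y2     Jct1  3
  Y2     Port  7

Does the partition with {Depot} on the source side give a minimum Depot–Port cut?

Yes — it is a minimum cut (capacity 14).

Given cut capacity: 9 + 5 = 14.
Augment Depot→Jct3→Jct2→Port: bottleneck 6, flow now 6.
Augment Depot→Jct3→HubA→Port: bottleneck 3, flow now 9.
Augment Depot→Jct1→Jct2→Port: bottleneck 1, flow now 10.
Augment Depot→Jct1→HubA→Y2→Port: bottleneck 2, flow now 12.
Augment Depot→Jct1→Jct2→Jct3→Y2→Port: bottleneck 1, flow now 13. (uses reverse residual edge)
Augment Depot→Jct1→HubA→Jct3→Y2→Port: bottleneck 1, flow now 14. (uses reverse residual edge)
No augmenting path remains; maximum flow = 14.
Cut capacity 14 equals the max flow, so it is a minimum cut.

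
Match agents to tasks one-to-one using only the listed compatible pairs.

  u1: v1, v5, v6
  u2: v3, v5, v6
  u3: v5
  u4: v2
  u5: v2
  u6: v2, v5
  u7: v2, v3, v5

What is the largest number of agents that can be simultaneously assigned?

Unit-capacity flow: source→left, listed edges, right→sink; max matching = max flow.
Augmenting path u1→v1 (+1); matched 1.
Augmenting path u2→v3 (+1); matched 2.
Augmenting path u3→v5 (+1); matched 3.
Augmenting path u4→v2 (+1); matched 4.
Augmenting path u7→v3→u2→v6 (+1); matched 5.
No augmenting path remains; maximum matching = 5.
König certificate: {u1, u2, u7, v2, v5} is a vertex cover of size 5 (every listed pair touches it), so no matching can be larger.

5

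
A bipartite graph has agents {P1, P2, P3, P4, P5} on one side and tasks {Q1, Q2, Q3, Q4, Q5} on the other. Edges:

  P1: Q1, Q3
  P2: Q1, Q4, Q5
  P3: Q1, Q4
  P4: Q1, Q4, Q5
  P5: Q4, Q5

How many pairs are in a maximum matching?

Unit-capacity flow: source→left, listed edges, right→sink; max matching = max flow.
Augmenting path P1→Q1 (+1); matched 1.
Augmenting path P2→Q4 (+1); matched 2.
Augmenting path P4→Q5 (+1); matched 3.
Augmenting path P3→Q1→P1→Q3 (+1); matched 4.
No augmenting path remains; maximum matching = 4.
König certificate: {P1, Q1, Q4, Q5} is a vertex cover of size 4 (every listed pair touches it), so no matching can be larger.

4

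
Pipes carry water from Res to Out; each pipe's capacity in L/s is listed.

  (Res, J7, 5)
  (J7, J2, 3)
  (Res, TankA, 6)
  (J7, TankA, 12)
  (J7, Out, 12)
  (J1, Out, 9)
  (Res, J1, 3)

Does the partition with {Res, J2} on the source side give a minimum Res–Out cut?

Given cut capacity: 3 + 5 + 6 = 14.
Augment Res→J1→Out: bottleneck 3, flow now 3.
Augment Res→J7→Out: bottleneck 5, flow now 8.
No augmenting path remains; maximum flow = 8.
In the residual graph, reachable from Res: {Res, TankA}.
Min-cut edges: Res→J1 (3), Res→J7 (5); capacity 3 + 5 = 8.
Cut capacity 14 exceeds the max flow 8, so it is not minimum.

No — its capacity is 14, but the minimum cut has capacity 8.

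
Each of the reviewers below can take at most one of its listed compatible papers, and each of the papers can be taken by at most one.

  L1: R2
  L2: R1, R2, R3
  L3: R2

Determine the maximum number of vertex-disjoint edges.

2

Unit-capacity flow: source→left, listed edges, right→sink; max matching = max flow.
Augmenting path L1→R2 (+1); matched 1.
Augmenting path L2→R1 (+1); matched 2.
No augmenting path remains; maximum matching = 2.
König certificate: {L2, R2} is a vertex cover of size 2 (every listed pair touches it), so no matching can be larger.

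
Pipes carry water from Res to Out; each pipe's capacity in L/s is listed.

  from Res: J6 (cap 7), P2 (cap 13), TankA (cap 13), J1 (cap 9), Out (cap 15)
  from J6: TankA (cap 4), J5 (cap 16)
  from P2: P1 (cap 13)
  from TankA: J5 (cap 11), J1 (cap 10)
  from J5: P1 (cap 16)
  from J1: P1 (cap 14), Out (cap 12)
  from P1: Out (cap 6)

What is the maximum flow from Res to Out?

33

Augment Res→Out: bottleneck 15, flow now 15.
Augment Res→J1→Out: bottleneck 9, flow now 24.
Augment Res→P2→P1→Out: bottleneck 6, flow now 30.
Augment Res→TankA→J1→Out: bottleneck 3, flow now 33.
No augmenting path remains; maximum flow = 33.
In the residual graph, reachable from Res: {Res, J6, P2, TankA, J5, J1, P1}.
Min-cut edges: Res→Out (15), J1→Out (12), P1→Out (6); capacity 15 + 12 + 6 = 33.
This cut is saturated, so no flow can exceed 33.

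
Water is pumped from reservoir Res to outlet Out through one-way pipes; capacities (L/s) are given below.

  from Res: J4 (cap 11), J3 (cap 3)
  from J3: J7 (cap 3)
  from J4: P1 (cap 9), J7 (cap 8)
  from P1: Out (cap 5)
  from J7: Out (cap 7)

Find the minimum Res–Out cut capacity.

Augment Res→J3→J7→Out: bottleneck 3, flow now 3.
Augment Res→J4→P1→Out: bottleneck 5, flow now 8.
Augment Res→J4→J7→Out: bottleneck 4, flow now 12.
No augmenting path remains; maximum flow = 12.
By max-flow min-cut, the minimum cut capacity equals the max flow.
In the residual graph, reachable from Res: {Res, J3, J4, P1, J7}.
Min-cut edges: P1→Out (5), J7→Out (7); capacity 5 + 7 = 12.

12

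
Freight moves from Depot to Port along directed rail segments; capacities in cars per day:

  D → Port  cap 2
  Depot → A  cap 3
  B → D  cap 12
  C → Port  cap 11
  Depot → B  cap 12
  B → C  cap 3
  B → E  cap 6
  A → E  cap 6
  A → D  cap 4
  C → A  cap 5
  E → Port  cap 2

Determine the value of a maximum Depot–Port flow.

7

Augment Depot→A→D→Port: bottleneck 2, flow now 2.
Augment Depot→A→E→Port: bottleneck 1, flow now 3.
Augment Depot→B→C→Port: bottleneck 3, flow now 6.
Augment Depot→B→E→Port: bottleneck 1, flow now 7.
No augmenting path remains; maximum flow = 7.
In the residual graph, reachable from Depot: {Depot, A, B, D, E}.
Min-cut edges: B→C (3), D→Port (2), E→Port (2); capacity 3 + 2 + 2 = 7.
This cut is saturated, so no flow can exceed 7.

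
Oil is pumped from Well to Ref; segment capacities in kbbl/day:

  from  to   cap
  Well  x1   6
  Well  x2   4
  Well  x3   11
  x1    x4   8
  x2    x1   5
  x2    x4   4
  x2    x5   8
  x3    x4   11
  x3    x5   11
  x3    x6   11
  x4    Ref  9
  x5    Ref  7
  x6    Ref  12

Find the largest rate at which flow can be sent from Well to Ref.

Augment Well→x1→x4→Ref: bottleneck 6, flow now 6.
Augment Well→x2→x4→Ref: bottleneck 3, flow now 9.
Augment Well→x2→x5→Ref: bottleneck 1, flow now 10.
Augment Well→x3→x5→Ref: bottleneck 6, flow now 16.
Augment Well→x3→x6→Ref: bottleneck 5, flow now 21.
No augmenting path remains; maximum flow = 21.
In the residual graph, reachable from Well: {Well}.
Min-cut edges: Well→x1 (6), Well→x2 (4), Well→x3 (11); capacity 6 + 4 + 11 = 21.
This cut is saturated, so no flow can exceed 21.

21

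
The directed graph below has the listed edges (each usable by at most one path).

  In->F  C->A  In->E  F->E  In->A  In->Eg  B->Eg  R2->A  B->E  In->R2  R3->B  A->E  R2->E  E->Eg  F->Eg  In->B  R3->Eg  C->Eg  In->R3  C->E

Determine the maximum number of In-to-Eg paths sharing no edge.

Assign every edge capacity 1; by Menger, the answer equals the max flow.
Path In→Eg (+1); total 1.
Path In→R3→Eg (+1); total 2.
Path In→B→Eg (+1); total 3.
Path In→F→Eg (+1); total 4.
Path In→E→Eg (+1); total 5.
No residual In→Eg path; max flow = 5.
Certifying cut of size 5: {E→Eg, In→B, In→Eg, In→F, In→R3}.

5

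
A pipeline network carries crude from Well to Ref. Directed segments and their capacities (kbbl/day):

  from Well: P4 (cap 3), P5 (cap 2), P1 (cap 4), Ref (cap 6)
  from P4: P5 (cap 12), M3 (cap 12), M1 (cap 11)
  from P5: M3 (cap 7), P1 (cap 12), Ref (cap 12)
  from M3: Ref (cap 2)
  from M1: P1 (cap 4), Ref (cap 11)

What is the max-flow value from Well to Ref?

Augment Well→Ref: bottleneck 6, flow now 6.
Augment Well→P5→Ref: bottleneck 2, flow now 8.
Augment Well→P4→P5→Ref: bottleneck 3, flow now 11.
No augmenting path remains; maximum flow = 11.
In the residual graph, reachable from Well: {Well, P1}.
Min-cut edges: Well→P4 (3), Well→P5 (2), Well→Ref (6); capacity 3 + 2 + 6 = 11.
This cut is saturated, so no flow can exceed 11.

11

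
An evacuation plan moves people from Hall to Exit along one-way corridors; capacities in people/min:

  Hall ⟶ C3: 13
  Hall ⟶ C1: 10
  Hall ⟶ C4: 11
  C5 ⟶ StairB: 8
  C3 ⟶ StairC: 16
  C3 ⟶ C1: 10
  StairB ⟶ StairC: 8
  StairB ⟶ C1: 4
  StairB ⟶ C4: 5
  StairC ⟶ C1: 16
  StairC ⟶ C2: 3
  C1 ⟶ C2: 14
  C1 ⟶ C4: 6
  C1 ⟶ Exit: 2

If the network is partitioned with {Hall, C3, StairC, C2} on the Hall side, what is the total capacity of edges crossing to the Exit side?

Edges leaving {Hall, C3, StairC, C2}: Hall→C1 (10), Hall→C4 (11), C3→C1 (10), StairC→C1 (16).
Cut capacity = 10 + 11 + 10 + 16 = 47.

47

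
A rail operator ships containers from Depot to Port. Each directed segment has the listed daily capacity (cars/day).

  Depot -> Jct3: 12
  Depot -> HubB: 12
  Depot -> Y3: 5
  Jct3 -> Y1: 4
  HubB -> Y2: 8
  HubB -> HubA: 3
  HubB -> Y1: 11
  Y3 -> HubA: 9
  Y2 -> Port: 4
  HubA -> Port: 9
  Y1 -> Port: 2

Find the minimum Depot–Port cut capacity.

Augment Depot→Jct3→Y1→Port: bottleneck 2, flow now 2.
Augment Depot→HubB→Y2→Port: bottleneck 4, flow now 6.
Augment Depot→HubB→HubA→Port: bottleneck 3, flow now 9.
Augment Depot→Y3→HubA→Port: bottleneck 5, flow now 14.
No augmenting path remains; maximum flow = 14.
By max-flow min-cut, the minimum cut capacity equals the max flow.
In the residual graph, reachable from Depot: {Depot, Jct3, HubB, Y2, Y1}.
Min-cut edges: Depot→Y3 (5), HubB→HubA (3), Y2→Port (4), Y1→Port (2); capacity 5 + 3 + 4 + 2 = 14.

14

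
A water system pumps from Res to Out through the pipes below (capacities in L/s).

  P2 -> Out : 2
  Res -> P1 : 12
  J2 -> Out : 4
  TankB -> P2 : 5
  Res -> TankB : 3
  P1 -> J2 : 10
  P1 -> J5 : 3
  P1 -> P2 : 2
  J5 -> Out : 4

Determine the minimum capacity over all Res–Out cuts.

Augment Res→TankB→P2→Out: bottleneck 2, flow now 2.
Augment Res→P1→J5→Out: bottleneck 3, flow now 5.
Augment Res→P1→J2→Out: bottleneck 4, flow now 9.
No augmenting path remains; maximum flow = 9.
By max-flow min-cut, the minimum cut capacity equals the max flow.
In the residual graph, reachable from Res: {Res, TankB, P1, P2, J2}.
Min-cut edges: P1→J5 (3), P2→Out (2), J2→Out (4); capacity 3 + 2 + 4 = 9.

9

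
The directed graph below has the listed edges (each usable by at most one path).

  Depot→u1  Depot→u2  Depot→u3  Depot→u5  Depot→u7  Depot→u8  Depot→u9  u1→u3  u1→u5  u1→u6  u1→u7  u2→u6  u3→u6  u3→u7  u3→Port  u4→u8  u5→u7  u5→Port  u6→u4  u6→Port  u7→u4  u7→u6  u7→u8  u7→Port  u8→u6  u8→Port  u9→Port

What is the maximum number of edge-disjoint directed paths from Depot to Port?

Assign every edge capacity 1; by Menger, the answer equals the max flow.
Path Depot→u3→Port (+1); total 1.
Path Depot→u5→Port (+1); total 2.
Path Depot→u7→Port (+1); total 3.
Path Depot→u8→Port (+1); total 4.
Path Depot→u9→Port (+1); total 5.
Path Depot→u1→u6→Port (+1); total 6.
No residual Depot→Port path; max flow = 6.
Certifying cut of size 6: {Depot→u9, u3→Port, u5→Port, u6→Port, u7→Port, u8→Port}.

6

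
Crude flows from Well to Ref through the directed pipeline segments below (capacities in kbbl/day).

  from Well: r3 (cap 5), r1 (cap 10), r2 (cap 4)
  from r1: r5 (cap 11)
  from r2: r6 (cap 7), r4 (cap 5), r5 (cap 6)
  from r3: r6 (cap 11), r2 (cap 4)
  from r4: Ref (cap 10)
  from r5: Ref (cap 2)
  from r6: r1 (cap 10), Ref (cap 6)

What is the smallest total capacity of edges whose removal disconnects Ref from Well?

11

Augment Well→r1→r5→Ref: bottleneck 2, flow now 2.
Augment Well→r2→r4→Ref: bottleneck 4, flow now 6.
Augment Well→r3→r6→Ref: bottleneck 5, flow now 11.
No augmenting path remains; maximum flow = 11.
By max-flow min-cut, the minimum cut capacity equals the max flow.
In the residual graph, reachable from Well: {Well, r1, r5}.
Min-cut edges: Well→r2 (4), Well→r3 (5), r5→Ref (2); capacity 4 + 5 + 2 = 11.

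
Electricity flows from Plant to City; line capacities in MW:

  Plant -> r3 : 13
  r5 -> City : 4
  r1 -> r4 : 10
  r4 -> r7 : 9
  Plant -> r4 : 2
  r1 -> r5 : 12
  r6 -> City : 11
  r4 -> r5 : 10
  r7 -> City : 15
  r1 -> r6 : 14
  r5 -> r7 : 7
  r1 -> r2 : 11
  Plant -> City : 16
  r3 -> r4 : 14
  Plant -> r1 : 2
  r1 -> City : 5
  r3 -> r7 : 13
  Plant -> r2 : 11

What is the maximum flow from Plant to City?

33

Augment Plant→City: bottleneck 16, flow now 16.
Augment Plant→r1→City: bottleneck 2, flow now 18.
Augment Plant→r3→r7→City: bottleneck 13, flow now 31.
Augment Plant→r4→r5→City: bottleneck 2, flow now 33.
No augmenting path remains; maximum flow = 33.
In the residual graph, reachable from Plant: {Plant, r2}.
Min-cut edges: Plant→r1 (2), Plant→r3 (13), Plant→r4 (2), Plant→City (16); capacity 2 + 13 + 2 + 16 = 33.
This cut is saturated, so no flow can exceed 33.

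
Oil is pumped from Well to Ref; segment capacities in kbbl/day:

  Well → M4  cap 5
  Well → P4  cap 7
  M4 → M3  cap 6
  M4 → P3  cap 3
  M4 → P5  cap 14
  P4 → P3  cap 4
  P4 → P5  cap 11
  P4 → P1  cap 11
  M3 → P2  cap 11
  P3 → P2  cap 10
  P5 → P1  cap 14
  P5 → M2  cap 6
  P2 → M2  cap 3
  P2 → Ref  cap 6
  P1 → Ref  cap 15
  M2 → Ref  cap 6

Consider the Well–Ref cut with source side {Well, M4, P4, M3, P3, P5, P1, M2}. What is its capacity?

42

Edges leaving {Well, M4, P4, M3, P3, P5, P1, M2}: M3→P2 (11), P3→P2 (10), P1→Ref (15), M2→Ref (6).
Cut capacity = 11 + 10 + 15 + 6 = 42.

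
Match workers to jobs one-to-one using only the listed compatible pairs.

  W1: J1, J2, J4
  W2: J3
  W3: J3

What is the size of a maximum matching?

Unit-capacity flow: source→left, listed edges, right→sink; max matching = max flow.
Augmenting path W1→J1 (+1); matched 1.
Augmenting path W2→J3 (+1); matched 2.
No augmenting path remains; maximum matching = 2.
König certificate: {W1, J3} is a vertex cover of size 2 (every listed pair touches it), so no matching can be larger.

2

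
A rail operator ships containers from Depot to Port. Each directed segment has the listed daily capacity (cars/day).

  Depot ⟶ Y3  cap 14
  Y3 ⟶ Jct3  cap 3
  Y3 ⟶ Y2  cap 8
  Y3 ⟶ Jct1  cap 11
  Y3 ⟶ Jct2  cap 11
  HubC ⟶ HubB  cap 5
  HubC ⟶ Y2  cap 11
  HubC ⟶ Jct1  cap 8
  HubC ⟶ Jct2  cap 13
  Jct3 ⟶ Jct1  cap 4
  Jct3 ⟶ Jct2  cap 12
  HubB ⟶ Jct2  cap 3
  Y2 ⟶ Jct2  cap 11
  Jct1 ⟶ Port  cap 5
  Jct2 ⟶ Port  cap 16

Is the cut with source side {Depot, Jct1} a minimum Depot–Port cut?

No — its capacity is 19, but the minimum cut has capacity 14.

Given cut capacity: 14 + 5 = 19.
Augment Depot→Y3→Jct1→Port: bottleneck 5, flow now 5.
Augment Depot→Y3→Jct2→Port: bottleneck 9, flow now 14.
No augmenting path remains; maximum flow = 14.
In the residual graph, reachable from Depot: {Depot}.
Min-cut edges: Depot→Y3 (14); capacity 14 = 14.
Cut capacity 19 exceeds the max flow 14, so it is not minimum.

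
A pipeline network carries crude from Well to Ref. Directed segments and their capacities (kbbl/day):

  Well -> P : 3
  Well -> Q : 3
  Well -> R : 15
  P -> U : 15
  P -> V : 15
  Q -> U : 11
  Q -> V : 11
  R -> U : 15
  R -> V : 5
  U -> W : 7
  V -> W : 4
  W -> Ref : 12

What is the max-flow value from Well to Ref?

Augment Well→P→U→W→Ref: bottleneck 3, flow now 3.
Augment Well→Q→U→W→Ref: bottleneck 3, flow now 6.
Augment Well→R→U→W→Ref: bottleneck 1, flow now 7.
Augment Well→R→V→W→Ref: bottleneck 4, flow now 11.
No augmenting path remains; maximum flow = 11.
In the residual graph, reachable from Well: {Well, P, Q, R, U, V}.
Min-cut edges: U→W (7), V→W (4); capacity 7 + 4 = 11.
This cut is saturated, so no flow can exceed 11.

11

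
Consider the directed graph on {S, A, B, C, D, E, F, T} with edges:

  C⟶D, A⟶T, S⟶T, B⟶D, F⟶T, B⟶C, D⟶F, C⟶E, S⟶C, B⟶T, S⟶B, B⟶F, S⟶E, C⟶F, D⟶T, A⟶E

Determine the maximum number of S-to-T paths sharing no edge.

Assign every edge capacity 1; by Menger, the answer equals the max flow.
Path S→T (+1); total 1.
Path S→B→T (+1); total 2.
Path S→C→D→T (+1); total 3.
No residual S→T path; max flow = 3.
Certifying cut of size 3: {S→B, S→C, S→T}.

3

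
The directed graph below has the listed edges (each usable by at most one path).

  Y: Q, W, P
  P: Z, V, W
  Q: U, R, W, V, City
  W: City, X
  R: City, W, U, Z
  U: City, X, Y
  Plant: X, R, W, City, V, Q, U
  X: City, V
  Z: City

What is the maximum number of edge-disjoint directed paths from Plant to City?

6

Assign every edge capacity 1; by Menger, the answer equals the max flow.
Path Plant→City (+1); total 1.
Path Plant→Q→City (+1); total 2.
Path Plant→R→City (+1); total 3.
Path Plant→U→City (+1); total 4.
Path Plant→W→City (+1); total 5.
Path Plant→X→City (+1); total 6.
No residual Plant→City path; max flow = 6.
Certifying cut of size 6: {Plant→City, Plant→Q, Plant→R, Plant→U, Plant→W, Plant→X}.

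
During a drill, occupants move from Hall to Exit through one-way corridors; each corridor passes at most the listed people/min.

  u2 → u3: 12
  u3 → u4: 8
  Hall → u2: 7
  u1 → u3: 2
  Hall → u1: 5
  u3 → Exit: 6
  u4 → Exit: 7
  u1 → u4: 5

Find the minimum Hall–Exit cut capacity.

Augment Hall→u1→u3→Exit: bottleneck 2, flow now 2.
Augment Hall→u1→u4→Exit: bottleneck 3, flow now 5.
Augment Hall→u2→u3→Exit: bottleneck 4, flow now 9.
Augment Hall→u2→u3→u4→Exit: bottleneck 3, flow now 12.
No augmenting path remains; maximum flow = 12.
By max-flow min-cut, the minimum cut capacity equals the max flow.
In the residual graph, reachable from Hall: {Hall}.
Min-cut edges: Hall→u1 (5), Hall→u2 (7); capacity 5 + 7 = 12.

12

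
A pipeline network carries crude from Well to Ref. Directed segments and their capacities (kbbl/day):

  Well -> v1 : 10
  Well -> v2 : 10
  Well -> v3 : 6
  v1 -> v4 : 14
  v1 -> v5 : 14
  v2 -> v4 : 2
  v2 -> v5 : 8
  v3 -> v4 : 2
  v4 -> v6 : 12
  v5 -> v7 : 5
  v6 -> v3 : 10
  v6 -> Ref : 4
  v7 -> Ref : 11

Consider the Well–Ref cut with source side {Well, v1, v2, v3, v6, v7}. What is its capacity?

55

Edges leaving {Well, v1, v2, v3, v6, v7}: v1→v4 (14), v1→v5 (14), v2→v4 (2), v2→v5 (8), v3→v4 (2), v6→Ref (4), v7→Ref (11).
Cut capacity = 14 + 14 + 2 + 8 + 2 + 4 + 11 = 55.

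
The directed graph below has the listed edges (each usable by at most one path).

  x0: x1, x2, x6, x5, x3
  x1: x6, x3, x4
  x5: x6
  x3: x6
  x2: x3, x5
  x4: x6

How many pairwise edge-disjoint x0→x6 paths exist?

Assign every edge capacity 1; by Menger, the answer equals the max flow.
Path x0→x6 (+1); total 1.
Path x0→x1→x6 (+1); total 2.
Path x0→x3→x6 (+1); total 3.
Path x0→x5→x6 (+1); total 4.
No residual x0→x6 path; max flow = 4.
Certifying cut of size 4: {x0→x1, x0→x6, x3→x6, x5→x6}.

4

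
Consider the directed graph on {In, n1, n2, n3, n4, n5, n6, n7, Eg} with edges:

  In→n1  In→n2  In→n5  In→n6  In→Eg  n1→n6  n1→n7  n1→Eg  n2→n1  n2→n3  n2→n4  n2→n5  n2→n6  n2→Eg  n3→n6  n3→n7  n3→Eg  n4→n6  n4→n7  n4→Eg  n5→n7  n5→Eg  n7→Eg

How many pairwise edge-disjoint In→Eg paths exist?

Assign every edge capacity 1; by Menger, the answer equals the max flow.
Path In→Eg (+1); total 1.
Path In→n1→Eg (+1); total 2.
Path In→n2→Eg (+1); total 3.
Path In→n5→Eg (+1); total 4.
No residual In→Eg path; max flow = 4.
Certifying cut of size 4: {In→Eg, In→n1, In→n2, In→n5}.

4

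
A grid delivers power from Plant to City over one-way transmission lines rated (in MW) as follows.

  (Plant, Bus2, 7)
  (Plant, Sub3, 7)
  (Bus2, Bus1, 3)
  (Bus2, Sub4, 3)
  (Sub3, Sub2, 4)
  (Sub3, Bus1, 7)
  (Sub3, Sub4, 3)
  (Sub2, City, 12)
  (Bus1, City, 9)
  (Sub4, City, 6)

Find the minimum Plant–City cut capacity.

Augment Plant→Bus2→Bus1→City: bottleneck 3, flow now 3.
Augment Plant→Bus2→Sub4→City: bottleneck 3, flow now 6.
Augment Plant→Sub3→Sub2→City: bottleneck 4, flow now 10.
Augment Plant→Sub3→Bus1→City: bottleneck 3, flow now 13.
No augmenting path remains; maximum flow = 13.
By max-flow min-cut, the minimum cut capacity equals the max flow.
In the residual graph, reachable from Plant: {Plant, Bus2}.
Min-cut edges: Plant→Sub3 (7), Bus2→Bus1 (3), Bus2→Sub4 (3); capacity 7 + 3 + 3 = 13.

13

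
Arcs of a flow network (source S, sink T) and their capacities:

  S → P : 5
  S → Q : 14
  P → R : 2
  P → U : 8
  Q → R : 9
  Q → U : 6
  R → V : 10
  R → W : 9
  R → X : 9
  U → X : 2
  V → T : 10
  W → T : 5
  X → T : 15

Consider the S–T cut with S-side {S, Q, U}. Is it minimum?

No — its capacity is 16, but the minimum cut has capacity 13.

Given cut capacity: 5 + 9 + 2 = 16.
Augment S→P→R→V→T: bottleneck 2, flow now 2.
Augment S→P→U→X→T: bottleneck 2, flow now 4.
Augment S→Q→R→V→T: bottleneck 8, flow now 12.
Augment S→Q→R→W→T: bottleneck 1, flow now 13.
No augmenting path remains; maximum flow = 13.
In the residual graph, reachable from S: {S, P, Q, U}.
Min-cut edges: P→R (2), Q→R (9), U→X (2); capacity 2 + 9 + 2 = 13.
Cut capacity 16 exceeds the max flow 13, so it is not minimum.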